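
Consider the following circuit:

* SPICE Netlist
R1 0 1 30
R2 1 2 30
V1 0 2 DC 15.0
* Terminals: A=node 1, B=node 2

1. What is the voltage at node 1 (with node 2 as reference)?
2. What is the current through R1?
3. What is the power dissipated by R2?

Nodal analysis, taking node 2 as the 0 V reference.
Source V1 fixes V_0 = 15 V.
KCL at each unknown node (sum of currents leaving = 0; resistances in Ω):
  Node 1: (V_1 - 15)/30 + (V_1 - 0)/30 = 0
Collecting terms: 0.06667 × V_1 = 0.5  =>  V_1 = 7.5 V
Part 1:
  Read off the nodal solution: V_1 = 7.5 V
Part 2:
  I_R1 = (V_0 - V_1)/R1 = (15 - 7.5)/30 = 0.25 A
  Magnitude: I_R1 = 0.25 A
Part 3:
  I_R2 = (V_1 - V_2)/R2 = (7.5 - 0)/30 = 0.25 A
  P_R2 = I_R2² × R2 = (0.25)² × 30 = 1.875 W

Final answers:
1. V_1 = 7.5 V
2. I_R1 = 0.25 A
3. P_R2 = 1.875 W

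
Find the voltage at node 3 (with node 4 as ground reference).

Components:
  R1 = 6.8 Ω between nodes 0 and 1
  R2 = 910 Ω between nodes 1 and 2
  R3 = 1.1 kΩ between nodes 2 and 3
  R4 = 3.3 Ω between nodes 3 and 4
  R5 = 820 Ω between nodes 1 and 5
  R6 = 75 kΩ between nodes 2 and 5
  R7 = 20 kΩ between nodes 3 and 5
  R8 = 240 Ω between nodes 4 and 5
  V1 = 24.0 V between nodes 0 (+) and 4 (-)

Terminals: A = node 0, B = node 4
Nodal analysis, taking node 4 as the 0 V reference.
Source V1 fixes V_0 = 24 V.
KCL at each unknown node (sum of currents leaving = 0; resistances in Ω):
  Node 1: (V_1 - 24)/6.8 + (V_1 - V_2)/910 + (V_1 - V_5)/820 = 0
  Node 2: (V_2 - V_1)/910 + (V_2 - V_3)/1100 + (V_2 - V_5)/75000 = 0
  Node 3: (V_3 - V_2)/1100 + (V_3 - 0)/3.3 + (V_3 - V_5)/20000 = 0
  Node 5: (V_5 - V_1)/820 + (V_5 - V_2)/75000 + (V_5 - V_3)/20000 + (V_5 - 0)/240 = 0
Collecting terms (coefficients in siemens):
  0.1494·V_1 - 0.001099·V_2 - 0.00122·V_5 = 3.529
  0.002021·V_2 - 0.001099·V_1 - 0.0009091·V_3 - 0.00001333·V_5 = 0
  0.304·V_3 - 0.0009091·V_2 - 0.00005·V_5 = 0
  0.00545·V_5 - 0.00122·V_1 - 0.00001333·V_2 - 0.00005·V_3 = 0
Solving these 4 simultaneous equations (Gaussian elimination) gives:
  V_1 = 23.77 V, V_2 = 12.97 V, V_3 = 0.03968 V, V_5 = 5.351 V
The requested potential is V_3 = 0.03968 V.

Final answer: V_3 = 0.03968 V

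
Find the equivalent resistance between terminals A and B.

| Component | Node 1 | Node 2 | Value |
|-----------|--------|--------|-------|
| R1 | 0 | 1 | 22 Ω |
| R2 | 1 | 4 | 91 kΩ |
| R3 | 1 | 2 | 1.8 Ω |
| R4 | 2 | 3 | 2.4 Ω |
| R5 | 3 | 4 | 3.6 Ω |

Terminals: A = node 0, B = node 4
Reduce the network between node 0 (A) and node 4 (B) by series/parallel combination:
  Rs1 = R3 + R4 (series, joined only at node 2) = 1.8 + 2.4 = 4.2 Ω
  Rs2 = R5 + Rs1 (series, joined only at node 3) = 3.6 + 4.2 = 7.8 Ω
  Rp1 = R2 ‖ Rs2 (parallel, both between nodes 1 and 4) = 1/(1/91000 + 1/7.8) = 7.799 Ω
  Rs3 = R1 + Rp1 (series, joined only at node 1) = 22 + 7.799 = 29.8 Ω
R_eq = 29.8 Ω

Final answer: 29.8 Ω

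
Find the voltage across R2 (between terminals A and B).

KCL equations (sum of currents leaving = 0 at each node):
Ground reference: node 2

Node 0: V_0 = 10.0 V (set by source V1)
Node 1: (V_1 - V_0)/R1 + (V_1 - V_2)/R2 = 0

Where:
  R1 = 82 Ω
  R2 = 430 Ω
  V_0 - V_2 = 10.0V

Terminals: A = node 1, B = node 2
R1 and R2 are in series across V1 (node 0 → node 1 → node 2), and the output A–B is taken across R2, so this is a voltage divider.
Series current: I = V1/(R1 + R2) = 10/(82 + 430) = 10/512 = 0.01953 A
V_R2 = I × R2 = V1 × R2/(R1 + R2) = 10 × 430/512 = 8.398 V

Final answer: 8.398 V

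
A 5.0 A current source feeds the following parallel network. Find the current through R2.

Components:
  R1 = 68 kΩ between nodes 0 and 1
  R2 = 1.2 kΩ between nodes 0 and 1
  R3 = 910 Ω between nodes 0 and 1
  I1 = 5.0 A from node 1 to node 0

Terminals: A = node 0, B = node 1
All resistors sit directly between nodes 0 and 1, so they are in parallel and share one voltage V; the full source current 5 A splits among them.
1/R_par = 1/68000 + 1/1200 + 1/910 = 0.001947 S  =>  R_par = 513.6 Ω
V = I × R_par = 5 × 513.6 = 2568 V
I_R2 = V/R2 = 2568/1200 = 2.14 A

Final answer: 2.14 A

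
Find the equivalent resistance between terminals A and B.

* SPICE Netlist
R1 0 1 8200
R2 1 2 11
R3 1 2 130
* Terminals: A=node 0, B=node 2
Reduce the network between node 0 (A) and node 2 (B) by series/parallel combination:
  Rp1 = R2 ‖ R3 (parallel, both between nodes 1 and 2) = 1/(1/11 + 1/130) = 10.14 Ω
  Rs1 = R1 + Rp1 (series, joined only at node 1) = 8200 + 10.14 = 8210 Ω
R_eq = 8.21 kΩ

Final answer: 8.21 kΩ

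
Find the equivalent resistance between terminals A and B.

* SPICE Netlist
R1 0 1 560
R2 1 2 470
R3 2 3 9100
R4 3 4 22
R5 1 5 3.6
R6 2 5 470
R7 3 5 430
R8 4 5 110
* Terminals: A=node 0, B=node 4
The network is not a plain series/parallel combination. Inject a 1 A test current into terminal A (node 0) and return it from terminal B (node 4); then R_eq = V_A / (1 A).
Nodal analysis, taking node 4 as the 0 V reference.
Current source I_test pushes 1 A into node 0 and draws it out of node 4.
KCL at each unknown node (sum of currents leaving = 0; resistances in Ω):
  Node 0: (V_0 - V_1)/560 - 1 = 0
  Node 1: (V_1 - V_0)/560 + (V_1 - V_2)/470 + (V_1 - V_5)/3.6 = 0
  Node 2: (V_2 - V_1)/470 + (V_2 - V_3)/9100 + (V_2 - V_5)/470 = 0
  Node 3: (V_3 - V_2)/9100 + (V_3 - 0)/22 + (V_3 - V_5)/430 = 0
  Node 5: (V_5 - V_1)/3.6 + (V_5 - V_2)/470 + (V_5 - V_3)/430 + (V_5 - 0)/110 = 0
Collecting terms (coefficients in siemens):
  0.001786·V_0 - 0.001786·V_1 = 1
  0.2817·V_1 - 0.001786·V_0 - 0.002128·V_2 - 0.2778·V_5 = 0
  0.004365·V_2 - 0.002128·V_1 - 0.0001099·V_3 - 0.002128·V_5 = 0
  0.04789·V_3 - 0.0001099·V_2 - 0.002326·V_5 = 0
  0.2913·V_5 - 0.2778·V_1 - 0.002128·V_2 - 0.002326·V_3 = 0
Solving these 5 simultaneous equations (Gaussian elimination) gives:
  V_0 = 651.3 V, V_1 = 91.27 V, V_2 = 87.35 V, V_3 = 4.459 V
  V_5 = 87.7 V
R_eq = V_0 / 1 A = 651.3 Ω

Final answer: 651.3 Ω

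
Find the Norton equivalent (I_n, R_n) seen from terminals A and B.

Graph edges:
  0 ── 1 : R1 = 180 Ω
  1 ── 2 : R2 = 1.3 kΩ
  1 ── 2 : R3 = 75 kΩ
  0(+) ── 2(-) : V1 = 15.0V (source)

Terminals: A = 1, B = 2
Find the Thévenin equivalent first; then I_n = V_th/R_th and R_n = R_th.
Step 1 — V_th is the open-circuit voltage V_A - V_B (nothing connected across the terminals).
Nodal analysis, taking node 2 as the 0 V reference.
Source V1 fixes V_0 = 15 V.
KCL at each unknown node (sum of currents leaving = 0; resistances in Ω):
  Node 1: (V_1 - 15)/180 + (V_1 - 0)/1300 + (V_1 - 0)/75000 = 0
Collecting terms: 0.006338 × V_1 = 0.08333  =>  V_1 = 13.15 V
V_th = V_1 - V_2 = 13.15 - 0 = 13.15 V
Step 2 — R_th: zero the source — replace V1 by a short circuit (node 2 merges into node 0) — and find the resistance seen between A (node 1) and B (node 0).
Reduce the network between node 1 (A) and node 0 (B) by series/parallel combination:
  Rp1 = R1 ‖ R2 ‖ R3 (parallel, all between nodes 0 and 1) = 1/(1/180 + 1/1300 + 1/75000) = 157.8 Ω
R_th = 157.8 Ω
I_n = V_th/R_th = 13.15/157.8 = 0.08333 A, and R_n = R_th = 157.8 Ω

Final answer: I_n = 0.08333 A, R_n = 157.8 Ω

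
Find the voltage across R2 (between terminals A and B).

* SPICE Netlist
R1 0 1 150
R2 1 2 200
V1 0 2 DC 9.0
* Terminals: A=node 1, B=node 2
R1 and R2 are in series across V1 (node 0 → node 1 → node 2), and the output A–B is taken across R2, so this is a voltage divider.
Series current: I = V1/(R1 + R2) = 9/(150 + 200) = 9/350 = 0.02571 A
V_R2 = I × R2 = V1 × R2/(R1 + R2) = 9 × 200/350 = 5.143 V

Final answer: 5.143 V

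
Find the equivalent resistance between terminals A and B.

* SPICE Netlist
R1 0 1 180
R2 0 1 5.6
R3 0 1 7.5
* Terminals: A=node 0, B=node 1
Reduce the network between node 0 (A) and node 1 (B) by series/parallel combination:
  Rp1 = R1 ‖ R2 ‖ R3 (parallel, all between nodes 0 and 1) = 1/(1/180 + 1/5.6 + 1/7.5) = 3.15 Ω
R_eq = 3.15 Ω

Final answer: 3.15 Ω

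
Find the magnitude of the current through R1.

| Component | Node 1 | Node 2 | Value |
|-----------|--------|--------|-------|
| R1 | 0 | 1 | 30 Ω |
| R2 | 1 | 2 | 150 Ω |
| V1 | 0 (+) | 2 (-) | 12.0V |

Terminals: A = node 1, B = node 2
Nodal analysis, taking node 2 as the 0 V reference.
Source V1 fixes V_0 = 12 V.
KCL at each unknown node (sum of currents leaving = 0; resistances in Ω):
  Node 1: (V_1 - 12)/30 + (V_1 - 0)/150 = 0
Collecting terms: 0.04 × V_1 = 0.4  =>  V_1 = 10 V
I_R1 = (V_0 - V_1)/R1 = (12 - 10)/30 = 0.06667 A
|I_R1| = 0.06667 A

Final answer: |I_R1| = 0.06667 A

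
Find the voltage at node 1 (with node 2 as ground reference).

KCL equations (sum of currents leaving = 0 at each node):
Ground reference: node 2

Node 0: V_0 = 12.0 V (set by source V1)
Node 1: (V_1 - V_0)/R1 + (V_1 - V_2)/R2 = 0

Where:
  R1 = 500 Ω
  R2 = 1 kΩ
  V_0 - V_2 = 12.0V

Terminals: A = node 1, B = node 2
Nodal analysis, taking node 2 as the 0 V reference.
Source V1 fixes V_0 = 12 V.
KCL at each unknown node (sum of currents leaving = 0; resistances in Ω):
  Node 1: (V_1 - 12)/500 + (V_1 - 0)/1000 = 0
Collecting terms: 0.003 × V_1 = 0.024  =>  V_1 = 8 V
The requested potential is V_1 = 8 V.

Final answer: V_1 = 8 V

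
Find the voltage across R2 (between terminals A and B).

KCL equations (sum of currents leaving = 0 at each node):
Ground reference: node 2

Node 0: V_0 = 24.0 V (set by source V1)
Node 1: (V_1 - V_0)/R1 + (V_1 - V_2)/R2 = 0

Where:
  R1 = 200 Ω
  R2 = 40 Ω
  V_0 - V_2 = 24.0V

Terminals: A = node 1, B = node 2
R1 and R2 are in series across V1 (node 0 → node 1 → node 2), and the output A–B is taken across R2, so this is a voltage divider.
Series current: I = V1/(R1 + R2) = 24/(200 + 40) = 24/240 = 0.1 A
V_R2 = I × R2 = V1 × R2/(R1 + R2) = 24 × 40/240 = 4 V

Final answer: 4 V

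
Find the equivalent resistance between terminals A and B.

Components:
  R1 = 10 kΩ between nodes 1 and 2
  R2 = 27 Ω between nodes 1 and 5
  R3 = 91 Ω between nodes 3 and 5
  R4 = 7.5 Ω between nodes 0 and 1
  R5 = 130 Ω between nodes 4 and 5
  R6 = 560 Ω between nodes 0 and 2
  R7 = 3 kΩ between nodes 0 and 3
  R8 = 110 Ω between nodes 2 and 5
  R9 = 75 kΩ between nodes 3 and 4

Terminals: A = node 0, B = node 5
The network is not a plain series/parallel combination. Inject a 1 A test current into terminal A (node 0) and return it from terminal B (node 5); then R_eq = V_A / (1 A).
Nodal analysis, taking node 5 as the 0 V reference.
Current source I_test pushes 1 A into node 0 and draws it out of node 5.
KCL at each unknown node (sum of currents leaving = 0; resistances in Ω):
  Node 0: (V_0 - V_1)/7.5 + (V_0 - V_2)/560 + (V_0 - V_3)/3000 - 1 = 0
  Node 1: (V_1 - V_0)/7.5 + (V_1 - V_2)/10000 + (V_1 - 0)/27 = 0
  Node 2: (V_2 - V_0)/560 + (V_2 - V_1)/10000 + (V_2 - 0)/110 = 0
  Node 3: (V_3 - V_0)/3000 + (V_3 - 0)/91 + (V_3 - V_4)/75000 = 0
  Node 4: (V_4 - V_3)/75000 + (V_4 - 0)/130 = 0
Collecting terms (coefficients in siemens):
  0.1355·V_0 - 0.1333·V_1 - 0.001786·V_2 - 0.0003333·V_3 = 1
  0.1705·V_1 - 0.1333·V_0 - 0.0001·V_2 = 0
  0.01098·V_2 - 0.001786·V_0 - 0.0001·V_1 = 0
  0.01134·V_3 - 0.0003333·V_0 - 0.00001333·V_4 = 0
  0.007706·V_4 - 0.00001333·V_3 = 0
Solving these 5 simultaneous equations (Gaussian elimination) gives:
  V_0 = 32.43 V, V_1 = 25.37 V, V_2 = 5.506 V, V_3 = 0.9535 V
  V_4 = 0.00165 V
R_eq = V_0 / 1 A = 32.43 Ω

Final answer: 32.43 Ω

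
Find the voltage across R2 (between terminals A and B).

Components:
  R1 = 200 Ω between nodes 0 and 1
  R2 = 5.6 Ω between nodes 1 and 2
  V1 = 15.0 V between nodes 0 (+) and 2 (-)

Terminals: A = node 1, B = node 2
R1 and R2 are in series across V1 (node 0 → node 1 → node 2), and the output A–B is taken across R2, so this is a voltage divider.
Series current: I = V1/(R1 + R2) = 15/(200 + 5.6) = 15/205.6 = 0.07296 A
V_R2 = I × R2 = V1 × R2/(R1 + R2) = 15 × 5.6/205.6 = 0.4086 V

Final answer: 0.4086 V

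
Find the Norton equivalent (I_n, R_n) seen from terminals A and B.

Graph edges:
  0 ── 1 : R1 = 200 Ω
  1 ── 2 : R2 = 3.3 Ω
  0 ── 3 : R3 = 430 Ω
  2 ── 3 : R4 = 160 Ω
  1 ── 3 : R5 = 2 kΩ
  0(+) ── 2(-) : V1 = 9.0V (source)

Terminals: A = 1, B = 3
Find the Thévenin equivalent first; then I_n = V_th/R_th and R_n = R_th.
Step 1 — V_th is the open-circuit voltage V_A - V_B (nothing connected across the terminals).
Nodal analysis, taking node 2 as the 0 V reference.
Source V1 fixes V_0 = 9 V.
KCL at each unknown node (sum of currents leaving = 0; resistances in Ω):
  Node 1: (V_1 - 9)/200 + (V_1 - 0)/3.3 + (V_1 - V_3)/2000 = 0
  Node 3: (V_3 - 9)/430 + (V_3 - 0)/160 + (V_3 - V_1)/2000 = 0
Collecting terms (coefficients in siemens):
  0.3085·V_1 - 0.0005·V_3 = 0.045
  0.009076·V_3 - 0.0005·V_1 = 0.02093
Determinant D = (0.3085)(0.009076) - (-0.0005)(-0.0005) = 0.0028
V_1 = [(0.045)(0.009076) - (-0.0005)(0.02093)]/D = 0.1496 V
V_3 = [(0.3085)(0.02093) - (0.045)(-0.0005)]/D = 2.314 V
V_th = V_1 - V_3 = 0.1496 - 2.314 = -2.165 V
Step 2 — R_th: zero the source — replace V1 by a short circuit (node 2 merges into node 0) — and find the resistance seen between A (node 1) and B (node 3).
Reduce the network between node 1 (A) and node 3 (B) by series/parallel combination:
  Rp1 = R1 ‖ R2 (parallel, both between nodes 0 and 1) = 1/(1/200 + 1/3.3) = 3.246 Ω
  Rp2 = R3 ‖ R4 (parallel, both between nodes 0 and 3) = 1/(1/430 + 1/160) = 116.6 Ω
  Rs1 = Rp1 + Rp2 (series, joined only at node 0) = 3.246 + 116.6 = 119.9 Ω
  Rp3 = R5 ‖ Rs1 (parallel, both between nodes 1 and 3) = 1/(1/2000 + 1/119.9) = 113.1 Ω
R_th = 113.1 Ω
I_n = V_th/R_th = -2.165/113.1 = -0.01914 A, and R_n = R_th = 113.1 Ω

Final answer: I_n = -0.01914 A, R_n = 113.1 Ω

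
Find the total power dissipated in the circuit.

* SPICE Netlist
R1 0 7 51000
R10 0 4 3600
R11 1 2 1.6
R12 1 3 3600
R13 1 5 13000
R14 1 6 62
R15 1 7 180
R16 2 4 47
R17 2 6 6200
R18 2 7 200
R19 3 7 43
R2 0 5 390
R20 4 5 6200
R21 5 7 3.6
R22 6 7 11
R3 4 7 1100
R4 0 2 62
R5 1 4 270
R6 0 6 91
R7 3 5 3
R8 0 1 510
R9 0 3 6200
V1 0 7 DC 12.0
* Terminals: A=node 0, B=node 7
Nodal analysis, taking node 7 as the 0 V reference.
Source V1 fixes V_0 = 12 V.
KCL at each unknown node (sum of currents leaving = 0; resistances in Ω):
  Node 1: (V_1 - V_4)/270 + (V_1 - 12)/510 + (V_1 - V_2)/1.6 + (V_1 - V_3)/3600 + (V_1 - V_5)/13000 + (V_1 - V_6)/62 + (V_1 - 0)/180 = 0
  Node 2: (V_2 - 12)/62 + (V_2 - V_1)/1.6 + (V_2 - V_4)/47 + (V_2 - V_6)/6200 + (V_2 - 0)/200 = 0
  Node 3: (V_3 - V_5)/3 + (V_3 - 12)/6200 + (V_3 - V_1)/3600 + (V_3 - 0)/43 = 0
  Node 4: (V_4 - 0)/1100 + (V_4 - V_1)/270 + (V_4 - 12)/3600 + (V_4 - V_2)/47 + (V_4 - V_5)/6200 = 0
  Node 5: (V_5 - 12)/390 + (V_5 - V_3)/3 + (V_5 - V_1)/13000 + (V_5 - V_4)/6200 + (V_5 - 0)/3.6 = 0
  Node 6: (V_6 - 12)/91 + (V_6 - V_1)/62 + (V_6 - V_2)/6200 + (V_6 - 0)/11 = 0
Collecting terms (coefficients in siemens):
  0.6527·V_1 - 0.625·V_2 - 0.0002778·V_3 - 0.003704·V_4 - 0.00007692·V_5 - 0.01613·V_6 = 0.02353
  0.6676·V_2 - 0.625·V_1 - 0.02128·V_4 - 0.0001613·V_6 = 0.1935
  0.357·V_3 - 0.0002778·V_1 - 0.3333·V_5 = 0.001935
  0.02633·V_4 - 0.003704·V_1 - 0.02128·V_2 - 0.0001613·V_5 = 0.003333
  0.6139·V_5 - 0.00007692·V_1 - 0.3333·V_3 - 0.0001613·V_4 = 0.03077
  0.1182·V_6 - 0.01613·V_1 - 0.0001613·V_2 = 0.1319
Solving these 6 simultaneous equations (Gaussian elimination) gives:
  V_1 = 5.32 V, V_2 = 5.439 V, V_3 = 0.1182 V, V_4 = 5.271 V
  V_5 = 0.1163 V, V_6 = 1.849 V
Power in each resistor, P = (ΔV)²/R:
  P_R1 = (12 - 0)²/51000 = 0.002824 W
  P_R2 = (12 - 0.1163)²/390 = 0.3621 W
  P_R3 = (5.271 - 0)²/1100 = 0.02526 W
  P_R4 = (12 - 5.439)²/62 = 0.6942 W
  P_R5 = (5.32 - 5.271)²/270 = 0.000008826 W
  P_R6 = (12 - 1.849)²/91 = 1.132 W
  P_R7 = (0.1182 - 0.1163)²/3 = 0.000001128 W
  P_R8 = (12 - 5.32)²/510 = 0.08749 W
  P_R9 = (12 - 0.1182)²/6200 = 0.02277 W
  P_R10 = (12 - 5.271)²/3600 = 0.01258 W
  P_R11 = (5.32 - 5.439)²/1.6 = 0.008873 W
  P_R12 = (5.32 - 0.1182)²/3600 = 0.007517 W
  P_R13 = (5.32 - 0.1163)²/13000 = 0.002083 W
  P_R14 = (5.32 - 1.849)²/62 = 0.1943 W
  P_R15 = (5.32 - 0)²/180 = 0.1572 W
  P_R16 = (5.439 - 5.271)²/47 = 0.0006003 W
  P_R17 = (5.439 - 1.849)²/6200 = 0.002079 W
  P_R18 = (5.439 - 0)²/200 = 0.1479 W
  P_R19 = (0.1182 - 0)²/43 = 0.0003248 W
  P_R20 = (5.271 - 0.1163)²/6200 = 0.004286 W
  P_R21 = (0.1163 - 0)²/3.6 = 0.00376 W
  P_R22 = (1.849 - 0)²/11 = 0.3109 W
P_total = P_R1 + P_R2 + P_R3 + P_R4 + P_R5 + P_R6 + P_R7 + P_R8 + P_R9 + P_R10 + P_R11 + P_R12 + P_R13 + P_R14 + P_R15 + P_R16 + P_R17 + P_R18 + P_R19 + P_R20 + P_R21 + P_R22 = 3.179 W

Final answer: 3.179 W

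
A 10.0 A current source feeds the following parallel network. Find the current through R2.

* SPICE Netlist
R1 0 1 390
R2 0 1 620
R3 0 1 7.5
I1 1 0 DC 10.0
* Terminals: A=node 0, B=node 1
All resistors sit directly between nodes 0 and 1, so they are in parallel and share one voltage V; the full source current 10 A splits among them.
1/R_par = 1/390 + 1/620 + 1/7.5 = 0.1375 S  =>  R_par = 7.272 Ω
V = I × R_par = 10 × 7.272 = 72.72 V
I_R2 = V/R2 = 72.72/620 = 0.1173 A

Final answer: 0.1173 A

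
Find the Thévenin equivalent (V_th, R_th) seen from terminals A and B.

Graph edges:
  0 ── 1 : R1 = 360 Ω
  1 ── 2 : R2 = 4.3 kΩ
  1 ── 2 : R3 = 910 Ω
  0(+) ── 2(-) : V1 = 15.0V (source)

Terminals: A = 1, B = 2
Step 1 — V_th is the open-circuit voltage V_A - V_B (nothing connected across the terminals).
Nodal analysis, taking node 2 as the 0 V reference.
Source V1 fixes V_0 = 15 V.
KCL at each unknown node (sum of currents leaving = 0; resistances in Ω):
  Node 1: (V_1 - 15)/360 + (V_1 - 0)/4300 + (V_1 - 0)/910 = 0
Collecting terms: 0.004109 × V_1 = 0.04167  =>  V_1 = 10.14 V
V_th = V_1 - V_2 = 10.14 - 0 = 10.14 V
Step 2 — R_th: zero the source — replace V1 by a short circuit (node 2 merges into node 0) — and find the resistance seen between A (node 1) and B (node 0).
Reduce the network between node 1 (A) and node 0 (B) by series/parallel combination:
  Rp1 = R1 ‖ R2 ‖ R3 (parallel, all between nodes 0 and 1) = 1/(1/360 + 1/4300 + 1/910) = 243.4 Ω
R_th = 243.4 Ω

Final answer: V_th = 10.14 V, R_th = 243.4 Ω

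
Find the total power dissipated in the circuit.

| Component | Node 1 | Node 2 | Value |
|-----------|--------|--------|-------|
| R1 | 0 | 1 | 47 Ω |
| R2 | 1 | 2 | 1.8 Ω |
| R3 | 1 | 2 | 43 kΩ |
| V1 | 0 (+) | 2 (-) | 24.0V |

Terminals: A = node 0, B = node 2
Nodal analysis, taking node 2 as the 0 V reference.
Source V1 fixes V_0 = 24 V.
KCL at each unknown node (sum of currents leaving = 0; resistances in Ω):
  Node 1: (V_1 - 24)/47 + (V_1 - 0)/1.8 + (V_1 - 0)/43000 = 0
Collecting terms: 0.5769 × V_1 = 0.5106  =>  V_1 = 0.8852 V
Power in each resistor, P = (ΔV)²/R:
  P_R1 = (24 - 0.8852)²/47 = 11.37 W
  P_R2 = (0.8852 - 0)²/1.8 = 0.4353 W
  P_R3 = (0.8852 - 0)²/43000 = 0.00001822 W
P_total = P_R1 + P_R2 + P_R3 = 11.8 W

Final answer: 11.8 W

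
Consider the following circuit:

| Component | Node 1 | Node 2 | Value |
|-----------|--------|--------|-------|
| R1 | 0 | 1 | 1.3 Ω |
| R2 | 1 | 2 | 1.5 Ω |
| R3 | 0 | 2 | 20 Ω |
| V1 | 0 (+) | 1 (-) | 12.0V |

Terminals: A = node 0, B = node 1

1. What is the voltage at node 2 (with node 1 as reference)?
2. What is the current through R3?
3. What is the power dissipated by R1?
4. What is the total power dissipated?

Nodal analysis, taking node 1 as the 0 V reference.
Source V1 fixes V_0 = 12 V.
KCL at each unknown node (sum of currents leaving = 0; resistances in Ω):
  Node 2: (V_2 - 0)/1.5 + (V_2 - 12)/20 = 0
Collecting terms: 0.7167 × V_2 = 0.6  =>  V_2 = 0.8372 V
Part 1:
  Read off the nodal solution: V_2 = 0.8372 V
Part 2:
  I_R3 = (V_0 - V_2)/R3 = (12 - 0.8372)/20 = 0.5581 A
  Magnitude: I_R3 = 0.5581 A
Part 3:
  I_R1 = (V_0 - V_1)/R1 = (12 - 0)/1.3 = 9.231 A
  P_R1 = I_R1² × R1 = (9.231)² × 1.3 = 110.8 W
Part 4:
  Power in each resistor, P = (ΔV)²/R:
    P_R1 = (12 - 0)²/1.3 = 110.8 W
    P_R2 = (0 - 0.8372)²/1.5 = 0.4673 W
    P_R3 = (12 - 0.8372)²/20 = 6.23 W
  P_total = P_R1 + P_R2 + P_R3 = 117.5 W

Final answers:
1. V_2 = 0.8372 V
2. I_R3 = 0.5581 A
3. P_R1 = 110.8 W
4. P_total = 117.5 W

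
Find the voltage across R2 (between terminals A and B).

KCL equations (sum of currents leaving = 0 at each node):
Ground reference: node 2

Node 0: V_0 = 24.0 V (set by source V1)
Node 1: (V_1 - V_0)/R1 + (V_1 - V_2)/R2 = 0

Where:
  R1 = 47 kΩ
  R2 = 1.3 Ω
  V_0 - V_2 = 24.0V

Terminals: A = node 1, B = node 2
R1 and R2 are in series across V1 (node 0 → node 1 → node 2), and the output A–B is taken across R2, so this is a voltage divider.
Series current: I = V1/(R1 + R2) = 24/(47000 + 1.3) = 24/47000 = 0.0005106 A
V_R2 = I × R2 = V1 × R2/(R1 + R2) = 24 × 1.3/47000 = 0.0006638 V

Final answer: 0.0006638 V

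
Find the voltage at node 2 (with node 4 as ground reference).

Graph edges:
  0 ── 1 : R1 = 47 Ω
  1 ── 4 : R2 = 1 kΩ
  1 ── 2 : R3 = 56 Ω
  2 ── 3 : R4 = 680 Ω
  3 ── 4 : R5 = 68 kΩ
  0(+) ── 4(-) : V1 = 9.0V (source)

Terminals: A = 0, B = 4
Nodal analysis, taking node 4 as the 0 V reference.
Source V1 fixes V_0 = 9 V.
KCL at each unknown node (sum of currents leaving = 0; resistances in Ω):
  Node 1: (V_1 - 9)/47 + (V_1 - 0)/1000 + (V_1 - V_2)/56 = 0
  Node 2: (V_2 - V_1)/56 + (V_2 - V_3)/680 = 0
  Node 3: (V_3 - V_2)/680 + (V_3 - 0)/68000 = 0
Collecting terms (coefficients in siemens):
  0.04013·V_1 - 0.01786·V_2 = 0.1915
  0.01933·V_2 - 0.01786·V_1 - 0.001471·V_3 = 0
  0.001485·V_3 - 0.001471·V_2 = 0
Solving these 3 simultaneous equations (Gaussian elimination) gives:
  V_1 = 8.59 V, V_2 = 8.583 V, V_3 = 8.498 V
The requested potential is V_2 = 8.583 V.

Final answer: V_2 = 8.583 V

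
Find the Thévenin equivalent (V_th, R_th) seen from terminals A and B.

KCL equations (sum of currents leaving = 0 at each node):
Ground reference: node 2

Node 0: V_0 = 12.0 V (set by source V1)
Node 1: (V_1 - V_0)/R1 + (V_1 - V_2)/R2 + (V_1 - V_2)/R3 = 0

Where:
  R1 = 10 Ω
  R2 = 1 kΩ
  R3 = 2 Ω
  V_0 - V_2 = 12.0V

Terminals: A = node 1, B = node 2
Step 1 — V_th is the open-circuit voltage V_A - V_B (nothing connected across the terminals).
Nodal analysis, taking node 2 as the 0 V reference.
Source V1 fixes V_0 = 12 V.
KCL at each unknown node (sum of currents leaving = 0; resistances in Ω):
  Node 1: (V_1 - 12)/10 + (V_1 - 0)/1000 + (V_1 - 0)/2 = 0
Collecting terms: 0.601 × V_1 = 1.2  =>  V_1 = 1.997 V
V_th = V_1 - V_2 = 1.997 - 0 = 1.997 V
Step 2 — R_th: zero the source — replace V1 by a short circuit (node 2 merges into node 0) — and find the resistance seen between A (node 1) and B (node 0).
Reduce the network between node 1 (A) and node 0 (B) by series/parallel combination:
  Rp1 = R1 ‖ R2 ‖ R3 (parallel, all between nodes 0 and 1) = 1/(1/10 + 1/1000 + 1/2) = 1.664 Ω
R_th = 1.664 Ω

Final answer: V_th = 1.997 V, R_th = 1.664 Ω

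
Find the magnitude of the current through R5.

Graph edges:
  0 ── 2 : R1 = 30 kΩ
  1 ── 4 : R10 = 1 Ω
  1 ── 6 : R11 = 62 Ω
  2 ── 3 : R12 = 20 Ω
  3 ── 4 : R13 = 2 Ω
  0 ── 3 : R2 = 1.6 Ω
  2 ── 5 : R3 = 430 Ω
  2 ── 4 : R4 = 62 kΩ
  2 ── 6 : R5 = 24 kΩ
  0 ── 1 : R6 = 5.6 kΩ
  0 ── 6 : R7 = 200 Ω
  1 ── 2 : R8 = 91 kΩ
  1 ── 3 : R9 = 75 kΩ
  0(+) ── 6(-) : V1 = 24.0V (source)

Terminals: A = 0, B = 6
Nodal analysis, taking node 6 as the 0 V reference.
Source V1 fixes V_0 = 24 V.
KCL at each unknown node (sum of currents leaving = 0; resistances in Ω):
  Node 1: (V_1 - 24)/5600 + (V_1 - V_2)/91000 + (V_1 - V_3)/75000 + (V_1 - V_4)/1 + (V_1 - 0)/62 = 0
  Node 2: (V_2 - 24)/30000 + (V_2 - V_5)/430 + (V_2 - V_4)/62000 + (V_2 - 0)/24000 + (V_2 - V_1)/91000 + (V_2 - V_3)/20 = 0
  Node 3: (V_3 - 24)/1.6 + (V_3 - V_1)/75000 + (V_3 - V_2)/20 + (V_3 - V_4)/2 = 0
  Node 4: (V_4 - V_2)/62000 + (V_4 - V_1)/1 + (V_4 - V_3)/2 = 0
  Node 5: (V_5 - V_2)/430 = 0
Collecting terms (coefficients in siemens):
  1.016·V_1 - 0.00001099·V_2 - 0.00001333·V_3 - 1·V_4 = 0.004286
  0.05243·V_2 - 0.00001099·V_1 - 0.05·V_3 - 0.00001613·V_4 - 0.002326·V_5 = 0.0008
  1.175·V_3 - 0.00001333·V_1 - 0.05·V_2 - 0.5·V_4 = 15
  1.5·V_4 - 1·V_1 - 0.00001613·V_2 - 0.5·V_3 = 0
  0.002326·V_5 - 0.002326·V_2 = 0
Solving these 5 simultaneous equations (Gaussian elimination) gives:
  V_1 = 22.34 V, V_2 = 23.4 V, V_3 = 23.42 V, V_4 = 22.7 V
  V_5 = 23.4 V
I_R5 = (V_2 - V_6)/R5 = (23.4 - 0)/24000 = 0.0009751 A
|I_R5| = 0.0009751 A

Final answer: |I_R5| = 0.0009751 A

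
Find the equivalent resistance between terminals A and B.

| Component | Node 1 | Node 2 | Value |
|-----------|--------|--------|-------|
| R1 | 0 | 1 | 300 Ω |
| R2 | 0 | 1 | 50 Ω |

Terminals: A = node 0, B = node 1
Reduce the network between node 0 (A) and node 1 (B) by series/parallel combination:
  Rp1 = R1 ‖ R2 (parallel, both between nodes 0 and 1) = 1/(1/300 + 1/50) = 42.86 Ω
R_eq = 42.86 Ω

Final answer: 42.86 Ω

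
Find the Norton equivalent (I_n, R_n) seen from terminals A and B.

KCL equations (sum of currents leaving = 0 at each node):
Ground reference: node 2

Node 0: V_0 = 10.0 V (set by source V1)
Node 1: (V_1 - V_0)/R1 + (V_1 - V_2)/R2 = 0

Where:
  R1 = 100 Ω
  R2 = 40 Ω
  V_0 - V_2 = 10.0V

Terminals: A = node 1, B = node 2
Find the Thévenin equivalent first; then I_n = V_th/R_th and R_n = R_th.
Step 1 — V_th is the open-circuit voltage V_A - V_B (nothing connected across the terminals).
Nodal analysis, taking node 2 as the 0 V reference.
Source V1 fixes V_0 = 10 V.
KCL at each unknown node (sum of currents leaving = 0; resistances in Ω):
  Node 1: (V_1 - 10)/100 + (V_1 - 0)/40 = 0
Collecting terms: 0.035 × V_1 = 0.1  =>  V_1 = 2.857 V
V_th = V_1 - V_2 = 2.857 - 0 = 2.857 V
Step 2 — R_th: zero the source — replace V1 by a short circuit (node 2 merges into node 0) — and find the resistance seen between A (node 1) and B (node 0).
Reduce the network between node 1 (A) and node 0 (B) by series/parallel combination:
  Rp1 = R1 ‖ R2 (parallel, both between nodes 0 and 1) = 1/(1/100 + 1/40) = 28.57 Ω
R_th = 28.57 Ω
I_n = V_th/R_th = 2.857/28.57 = 0.1 A, and R_n = R_th = 28.57 Ω

Final answer: I_n = 0.1 A, R_n = 28.57 Ω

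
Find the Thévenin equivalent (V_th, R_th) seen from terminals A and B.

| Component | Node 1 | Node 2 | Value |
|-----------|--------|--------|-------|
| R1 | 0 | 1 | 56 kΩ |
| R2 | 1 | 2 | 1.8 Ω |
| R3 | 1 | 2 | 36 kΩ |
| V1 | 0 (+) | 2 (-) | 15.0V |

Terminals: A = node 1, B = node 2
Step 1 — V_th is the open-circuit voltage V_A - V_B (nothing connected across the terminals).
Nodal analysis, taking node 2 as the 0 V reference.
Source V1 fixes V_0 = 15 V.
KCL at each unknown node (sum of currents leaving = 0; resistances in Ω):
  Node 1: (V_1 - 15)/56000 + (V_1 - 0)/1.8 + (V_1 - 0)/36000 = 0
Collecting terms: 0.5556 × V_1 = 0.0002679  =>  V_1 = 0.0004821 V
V_th = V_1 - V_2 = 0.0004821 - 0 = 0.0004821 V
Step 2 — R_th: zero the source — replace V1 by a short circuit (node 2 merges into node 0) — and find the resistance seen between A (node 1) and B (node 0).
Reduce the network between node 1 (A) and node 0 (B) by series/parallel combination:
  Rp1 = R1 ‖ R2 ‖ R3 (parallel, all between nodes 0 and 1) = 1/(1/56000 + 1/1.8 + 1/36000) = 1.8 Ω
R_th = 1.8 Ω

Final answer: V_th = 0.0004821 V, R_th = 1.8 Ω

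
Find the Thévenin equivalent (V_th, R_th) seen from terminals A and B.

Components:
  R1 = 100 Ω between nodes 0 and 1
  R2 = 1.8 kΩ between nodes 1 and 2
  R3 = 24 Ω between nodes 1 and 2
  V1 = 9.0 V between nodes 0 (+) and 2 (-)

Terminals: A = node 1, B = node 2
Step 1 — V_th is the open-circuit voltage V_A - V_B (nothing connected across the terminals).
Nodal analysis, taking node 2 as the 0 V reference.
Source V1 fixes V_0 = 9 V.
KCL at each unknown node (sum of currents leaving = 0; resistances in Ω):
  Node 1: (V_1 - 9)/100 + (V_1 - 0)/1800 + (V_1 - 0)/24 = 0
Collecting terms: 0.05222 × V_1 = 0.09  =>  V_1 = 1.723 V
V_th = V_1 - V_2 = 1.723 - 0 = 1.723 V
Step 2 — R_th: zero the source — replace V1 by a short circuit (node 2 merges into node 0) — and find the resistance seen between A (node 1) and B (node 0).
Reduce the network between node 1 (A) and node 0 (B) by series/parallel combination:
  Rp1 = R1 ‖ R2 ‖ R3 (parallel, all between nodes 0 and 1) = 1/(1/100 + 1/1800 + 1/24) = 19.15 Ω
R_th = 19.15 Ω

Final answer: V_th = 1.723 V, R_th = 19.15 Ω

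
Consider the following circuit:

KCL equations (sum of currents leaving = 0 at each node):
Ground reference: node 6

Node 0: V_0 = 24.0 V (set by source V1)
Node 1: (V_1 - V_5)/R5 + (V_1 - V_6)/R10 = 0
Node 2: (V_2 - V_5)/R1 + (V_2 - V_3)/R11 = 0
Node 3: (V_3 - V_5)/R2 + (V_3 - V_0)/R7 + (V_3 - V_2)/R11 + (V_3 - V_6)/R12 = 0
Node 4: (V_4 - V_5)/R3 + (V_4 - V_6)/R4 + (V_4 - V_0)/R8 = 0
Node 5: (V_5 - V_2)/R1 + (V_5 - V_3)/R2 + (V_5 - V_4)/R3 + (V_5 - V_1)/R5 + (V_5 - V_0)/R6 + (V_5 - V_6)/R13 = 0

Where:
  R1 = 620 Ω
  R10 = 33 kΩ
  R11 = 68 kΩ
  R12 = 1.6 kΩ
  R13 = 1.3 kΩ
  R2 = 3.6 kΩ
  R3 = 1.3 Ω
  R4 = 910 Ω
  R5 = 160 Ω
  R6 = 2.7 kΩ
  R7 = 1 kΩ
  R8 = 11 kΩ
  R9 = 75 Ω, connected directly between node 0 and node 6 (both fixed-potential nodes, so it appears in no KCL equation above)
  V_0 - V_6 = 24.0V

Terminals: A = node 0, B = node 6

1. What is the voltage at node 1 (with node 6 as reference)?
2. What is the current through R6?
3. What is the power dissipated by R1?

Nodal analysis, taking node 6 as the 0 V reference.
Source V1 fixes V_0 = 24 V.
KCL at each unknown node (sum of currents leaving = 0; resistances in Ω):
  Node 1: (V_1 - V_5)/160 + (V_1 - 0)/33000 = 0
  Node 2: (V_2 - V_5)/620 + (V_2 - V_3)/68000 = 0
  Node 3: (V_3 - V_5)/3600 + (V_3 - 24)/1000 + (V_3 - V_2)/68000 + (V_3 - 0)/1600 = 0
  Node 4: (V_4 - V_5)/1.3 + (V_4 - 0)/910 + (V_4 - 24)/11000 = 0
  Node 5: (V_5 - V_2)/620 + (V_5 - V_3)/3600 + (V_5 - V_4)/1.3 + (V_5 - V_1)/160 + (V_5 - 24)/2700 + (V_5 - 0)/1300 = 0
Collecting terms (coefficients in siemens):
  0.00628·V_1 - 0.00625·V_5 = 0
  0.001628·V_2 - 0.00001471·V_3 - 0.001613·V_5 = 0
  0.001917·V_3 - 0.00001471·V_2 - 0.0002778·V_5 = 0.024
  0.7704·V_4 - 0.7692·V_5 = 0.002182
  0.7785·V_5 - 0.00625·V_1 - 0.001613·V_2 - 0.0002778·V_3 - 0.7692·V_4 = 0.008889
Solving these 5 simultaneous equations (Gaussian elimination) gives:
  V_1 = 5.625 V, V_2 = 5.722 V, V_3 = 13.38 V, V_4 = 5.646 V
  V_5 = 5.652 V
Part 1:
  Read off the nodal solution: V_1 = 5.625 V
Part 2:
  I_R6 = (V_0 - V_5)/R6 = (24 - 5.652)/2700 = 0.006795 A
  Magnitude: I_R6 = 0.006795 A
Part 3:
  I_R1 = (V_2 - V_5)/R1 = (5.722 - 5.652)/620 = 0.0001126 A
  P_R1 = I_R1² × R1 = (0.0001126)² × 620 = 0.000007861 W

Final answers:
1. V_1 = 5.625 V
2. I_R6 = 0.006795 A
3. P_R1 = 7.861e-06 W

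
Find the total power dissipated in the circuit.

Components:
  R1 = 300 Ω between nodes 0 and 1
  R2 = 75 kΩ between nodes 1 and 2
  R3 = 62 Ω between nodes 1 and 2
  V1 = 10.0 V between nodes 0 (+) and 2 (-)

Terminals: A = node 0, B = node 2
Nodal analysis, taking node 2 as the 0 V reference.
Source V1 fixes V_0 = 10 V.
KCL at each unknown node (sum of currents leaving = 0; resistances in Ω):
  Node 1: (V_1 - 10)/300 + (V_1 - 0)/75000 + (V_1 - 0)/62 = 0
Collecting terms: 0.01948 × V_1 = 0.03333  =>  V_1 = 1.712 V
Power in each resistor, P = (ΔV)²/R:
  P_R1 = (10 - 1.712)²/300 = 0.229 W
  P_R2 = (1.712 - 0)²/75000 = 0.00003906 W
  P_R3 = (1.712 - 0)²/62 = 0.04725 W
P_total = P_R1 + P_R2 + P_R3 = 0.2763 W

Final answer: 0.2763 W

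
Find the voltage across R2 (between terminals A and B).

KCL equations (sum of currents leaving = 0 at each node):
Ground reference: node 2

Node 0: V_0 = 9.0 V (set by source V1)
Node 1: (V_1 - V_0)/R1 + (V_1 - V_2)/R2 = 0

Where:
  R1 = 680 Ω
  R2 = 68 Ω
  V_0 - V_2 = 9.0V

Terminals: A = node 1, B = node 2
R1 and R2 are in series across V1 (node 0 → node 1 → node 2), and the output A–B is taken across R2, so this is a voltage divider.
Series current: I = V1/(R1 + R2) = 9/(680 + 68) = 9/748 = 0.01203 A
V_R2 = I × R2 = V1 × R2/(R1 + R2) = 9 × 68/748 = 0.8182 V

Final answer: 0.8182 V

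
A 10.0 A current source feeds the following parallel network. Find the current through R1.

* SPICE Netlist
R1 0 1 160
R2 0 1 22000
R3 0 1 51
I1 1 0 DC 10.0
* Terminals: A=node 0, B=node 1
All resistors sit directly between nodes 0 and 1, so they are in parallel and share one voltage V; the full source current 10 A splits among them.
1/R_par = 1/160 + 1/22000 + 1/51 = 0.0259 S  =>  R_par = 38.61 Ω
V = I × R_par = 10 × 38.61 = 386.1 V
I_R1 = V/R1 = 386.1/160 = 2.413 A

Final answer: 2.413 A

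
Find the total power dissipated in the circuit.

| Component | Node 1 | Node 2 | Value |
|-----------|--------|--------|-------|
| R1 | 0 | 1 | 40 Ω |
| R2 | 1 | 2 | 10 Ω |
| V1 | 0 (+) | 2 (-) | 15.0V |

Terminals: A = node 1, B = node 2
Nodal analysis, taking node 2 as the 0 V reference.
Source V1 fixes V_0 = 15 V.
KCL at each unknown node (sum of currents leaving = 0; resistances in Ω):
  Node 1: (V_1 - 15)/40 + (V_1 - 0)/10 = 0
Collecting terms: 0.125 × V_1 = 0.375  =>  V_1 = 3 V
Power in each resistor, P = (ΔV)²/R:
  P_R1 = (15 - 3)²/40 = 3.6 W
  P_R2 = (3 - 0)²/10 = 0.9 W
P_total = P_R1 + P_R2 = 4.5 W

Final answer: 4.5 W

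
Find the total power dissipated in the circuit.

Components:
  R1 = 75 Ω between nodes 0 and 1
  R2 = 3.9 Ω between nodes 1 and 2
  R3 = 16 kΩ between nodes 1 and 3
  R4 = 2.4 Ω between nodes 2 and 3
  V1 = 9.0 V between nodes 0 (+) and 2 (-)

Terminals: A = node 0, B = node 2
Nodal analysis, taking node 2 as the 0 V reference.
Source V1 fixes V_0 = 9 V.
KCL at each unknown node (sum of currents leaving = 0; resistances in Ω):
  Node 1: (V_1 - 9)/75 + (V_1 - 0)/3.9 + (V_1 - V_3)/16000 = 0
  Node 3: (V_3 - V_1)/16000 + (V_3 - 0)/2.4 = 0
Collecting terms (coefficients in siemens):
  0.2698·V_1 - 0.0000625·V_3 = 0.12
  0.4167·V_3 - 0.0000625·V_1 = 0
Determinant D = (0.2698)(0.4167) - (-0.0000625)(-0.0000625) = 0.1124
V_1 = [(0.12)(0.4167) - (-0.0000625)(0)]/D = 0.4448 V
V_3 = [(0.2698)(0) - (0.12)(-0.0000625)]/D = 0.0000667 V
Power in each resistor, P = (ΔV)²/R:
  P_R1 = (9 - 0.4448)²/75 = 0.9759 W
  P_R2 = (0.4448 - 0)²/3.9 = 0.05072 W
  P_R3 = (0.4448 - 0.0000667)²/16000 = 0.00001236 W
  P_R4 = (0 - 0.0000667)²/2.4 = 0.000000001854 W
P_total = P_R1 + P_R2 + P_R3 + P_R4 = 1.027 W

Final answer: 1.027 W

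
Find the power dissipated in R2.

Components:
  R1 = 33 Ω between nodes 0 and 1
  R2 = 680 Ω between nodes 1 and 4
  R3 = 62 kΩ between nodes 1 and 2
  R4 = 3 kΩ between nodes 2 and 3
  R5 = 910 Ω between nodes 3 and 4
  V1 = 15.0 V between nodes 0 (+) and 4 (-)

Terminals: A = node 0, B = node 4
Nodal analysis, taking node 4 as the 0 V reference.
Source V1 fixes V_0 = 15 V.
KCL at each unknown node (sum of currents leaving = 0; resistances in Ω):
  Node 1: (V_1 - 15)/33 + (V_1 - 0)/680 + (V_1 - V_2)/62000 = 0
  Node 2: (V_2 - V_1)/62000 + (V_2 - V_3)/3000 = 0
  Node 3: (V_3 - V_2)/3000 + (V_3 - 0)/910 = 0
Collecting terms (coefficients in siemens):
  0.03179·V_1 - 0.00001613·V_2 = 0.4545
  0.0003495·V_2 - 0.00001613·V_1 - 0.0003333·V_3 = 0
  0.001432·V_3 - 0.0003333·V_2 = 0
Solving these 3 simultaneous equations (Gaussian elimination) gives:
  V_1 = 14.3 V, V_2 = 0.8483 V, V_3 = 0.1974 V
I_R2 = (V_1 - V_4)/R2 = (14.3 - 0)/680 = 0.02103 A
P_R2 = I_R2² × R2 = (0.02103)² × 680 = 0.3007 W

Final answer: 0.3007 W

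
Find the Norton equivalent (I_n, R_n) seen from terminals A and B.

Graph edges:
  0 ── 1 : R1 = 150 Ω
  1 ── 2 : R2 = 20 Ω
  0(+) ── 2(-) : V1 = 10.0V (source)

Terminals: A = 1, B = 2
Find the Thévenin equivalent first; then I_n = V_th/R_th and R_n = R_th.
Step 1 — V_th is the open-circuit voltage V_A - V_B (nothing connected across the terminals).
Nodal analysis, taking node 2 as the 0 V reference.
Source V1 fixes V_0 = 10 V.
KCL at each unknown node (sum of currents leaving = 0; resistances in Ω):
  Node 1: (V_1 - 10)/150 + (V_1 - 0)/20 = 0
Collecting terms: 0.05667 × V_1 = 0.06667  =>  V_1 = 1.176 V
V_th = V_1 - V_2 = 1.176 - 0 = 1.176 V
Step 2 — R_th: zero the source — replace V1 by a short circuit (node 2 merges into node 0) — and find the resistance seen between A (node 1) and B (node 0).
Reduce the network between node 1 (A) and node 0 (B) by series/parallel combination:
  Rp1 = R1 ‖ R2 (parallel, both between nodes 0 and 1) = 1/(1/150 + 1/20) = 17.65 Ω
R_th = 17.65 Ω
I_n = V_th/R_th = 1.176/17.65 = 0.06667 A, and R_n = R_th = 17.65 Ω

Final answer: I_n = 0.06667 A, R_n = 17.65 Ω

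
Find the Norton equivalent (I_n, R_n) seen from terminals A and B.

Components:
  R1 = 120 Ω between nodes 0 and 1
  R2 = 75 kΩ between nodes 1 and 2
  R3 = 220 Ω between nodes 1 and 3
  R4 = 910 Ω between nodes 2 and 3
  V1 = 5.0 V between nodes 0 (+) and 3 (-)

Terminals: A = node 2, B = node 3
Find the Thévenin equivalent first; then I_n = V_th/R_th and R_n = R_th.
Step 1 — V_th is the open-circuit voltage V_A - V_B (nothing connected across the terminals).
Nodal analysis, taking node 3 as the 0 V reference.
Source V1 fixes V_0 = 5 V.
KCL at each unknown node (sum of currents leaving = 0; resistances in Ω):
  Node 1: (V_1 - 5)/120 + (V_1 - V_2)/75000 + (V_1 - 0)/220 = 0
  Node 2: (V_2 - V_1)/75000 + (V_2 - 0)/910 = 0
Collecting terms (coefficients in siemens):
  0.01289·V_1 - 0.00001333·V_2 = 0.04167
  0.001112·V_2 - 0.00001333·V_1 = 0
Determinant D = (0.01289)(0.001112) - (-0.00001333)(-0.00001333) = 0.00001434
V_1 = [(0.04167)(0.001112) - (-0.00001333)(0)]/D = 3.232 V
V_2 = [(0.01289)(0) - (0.04167)(-0.00001333)]/D = 0.03874 V
V_th = V_2 - V_3 = 0.03874 - 0 = 0.03874 V
Step 2 — R_th: zero the source — replace V1 by a short circuit (node 3 merges into node 0) — and find the resistance seen between A (node 2) and B (node 0).
Reduce the network between node 2 (A) and node 0 (B) by series/parallel combination:
  Rp1 = R1 ‖ R3 (parallel, both between nodes 0 and 1) = 1/(1/120 + 1/220) = 77.65 Ω
  Rs1 = R2 + Rp1 (series, joined only at node 1) = 75000 + 77.65 = 75080 Ω
  Rp2 = R4 ‖ Rs1 (parallel, both between nodes 0 and 2) = 1/(1/910 + 1/75080) = 899.1 Ω
R_th = 899.1 Ω
I_n = V_th/R_th = 0.03874/899.1 = 0.00004309 A, and R_n = R_th = 899.1 Ω

Final answer: I_n = 4.309e-05 A, R_n = 899.1 Ω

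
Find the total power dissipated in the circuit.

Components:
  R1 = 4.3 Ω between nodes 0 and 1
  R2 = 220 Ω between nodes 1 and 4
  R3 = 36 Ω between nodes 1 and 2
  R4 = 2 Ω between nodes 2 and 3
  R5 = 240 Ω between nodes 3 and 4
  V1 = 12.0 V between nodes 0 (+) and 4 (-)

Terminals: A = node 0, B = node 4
Nodal analysis, taking node 4 as the 0 V reference.
Source V1 fixes V_0 = 12 V.
KCL at each unknown node (sum of currents leaving = 0; resistances in Ω):
  Node 1: (V_1 - 12)/4.3 + (V_1 - 0)/220 + (V_1 - V_2)/36 = 0
  Node 2: (V_2 - V_1)/36 + (V_2 - V_3)/2 = 0
  Node 3: (V_3 - V_2)/2 + (V_3 - 0)/240 = 0
Collecting terms (coefficients in siemens):
  0.2649·V_1 - 0.02778·V_2 = 2.791
  0.5278·V_2 - 0.02778·V_1 - 0.5·V_3 = 0
  0.5042·V_3 - 0.5·V_2 = 0
Solving these 3 simultaneous equations (Gaussian elimination) gives:
  V_1 = 11.59 V, V_2 = 10.09 V, V_3 = 10.01 V
Power in each resistor, P = (ΔV)²/R:
  P_R1 = (12 - 11.59)²/4.3 = 0.03832 W
  P_R2 = (11.59 - 0)²/220 = 0.611 W
  P_R3 = (11.59 - 10.09)²/36 = 0.06262 W
  P_R4 = (10.09 - 10.01)²/2 = 0.003479 W
  P_R5 = (10.01 - 0)²/240 = 0.4174 W
P_total = P_R1 + P_R2 + P_R3 + P_R4 + P_R5 = 1.133 W

Final answer: 1.133 W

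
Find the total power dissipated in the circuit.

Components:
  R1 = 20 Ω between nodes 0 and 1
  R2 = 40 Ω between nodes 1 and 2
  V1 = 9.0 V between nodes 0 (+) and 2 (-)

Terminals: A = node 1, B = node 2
Nodal analysis, taking node 2 as the 0 V reference.
Source V1 fixes V_0 = 9 V.
KCL at each unknown node (sum of currents leaving = 0; resistances in Ω):
  Node 1: (V_1 - 9)/20 + (V_1 - 0)/40 = 0
Collecting terms: 0.075 × V_1 = 0.45  =>  V_1 = 6 V
Power in each resistor, P = (ΔV)²/R:
  P_R1 = (9 - 6)²/20 = 0.45 W
  P_R2 = (6 - 0)²/40 = 0.9 W
P_total = P_R1 + P_R2 = 1.35 W

Final answer: 1.35 W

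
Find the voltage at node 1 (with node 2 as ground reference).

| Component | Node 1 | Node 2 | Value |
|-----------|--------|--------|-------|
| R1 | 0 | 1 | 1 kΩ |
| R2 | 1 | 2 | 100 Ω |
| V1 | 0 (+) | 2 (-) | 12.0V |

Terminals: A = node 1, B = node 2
Nodal analysis, taking node 2 as the 0 V reference.
Source V1 fixes V_0 = 12 V.
KCL at each unknown node (sum of currents leaving = 0; resistances in Ω):
  Node 1: (V_1 - 12)/1000 + (V_1 - 0)/100 = 0
Collecting terms: 0.011 × V_1 = 0.012  =>  V_1 = 1.091 V
The requested potential is V_1 = 1.091 V.

Final answer: V_1 = 1.091 V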